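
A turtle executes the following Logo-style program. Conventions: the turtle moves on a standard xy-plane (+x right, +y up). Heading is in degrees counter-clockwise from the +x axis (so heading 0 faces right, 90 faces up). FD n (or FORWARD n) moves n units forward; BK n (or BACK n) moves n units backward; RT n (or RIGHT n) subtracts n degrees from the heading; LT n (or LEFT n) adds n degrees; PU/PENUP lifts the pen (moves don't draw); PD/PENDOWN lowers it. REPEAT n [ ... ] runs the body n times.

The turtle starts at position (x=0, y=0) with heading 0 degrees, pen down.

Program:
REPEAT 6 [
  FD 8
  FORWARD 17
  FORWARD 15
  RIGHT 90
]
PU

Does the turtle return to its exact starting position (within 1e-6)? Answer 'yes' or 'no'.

Answer: no

Derivation:
Executing turtle program step by step:
Start: pos=(0,0), heading=0, pen down
REPEAT 6 [
  -- iteration 1/6 --
  FD 8: (0,0) -> (8,0) [heading=0, draw]
  FD 17: (8,0) -> (25,0) [heading=0, draw]
  FD 15: (25,0) -> (40,0) [heading=0, draw]
  RT 90: heading 0 -> 270
  -- iteration 2/6 --
  FD 8: (40,0) -> (40,-8) [heading=270, draw]
  FD 17: (40,-8) -> (40,-25) [heading=270, draw]
  FD 15: (40,-25) -> (40,-40) [heading=270, draw]
  RT 90: heading 270 -> 180
  -- iteration 3/6 --
  FD 8: (40,-40) -> (32,-40) [heading=180, draw]
  FD 17: (32,-40) -> (15,-40) [heading=180, draw]
  FD 15: (15,-40) -> (0,-40) [heading=180, draw]
  RT 90: heading 180 -> 90
  -- iteration 4/6 --
  FD 8: (0,-40) -> (0,-32) [heading=90, draw]
  FD 17: (0,-32) -> (0,-15) [heading=90, draw]
  FD 15: (0,-15) -> (0,0) [heading=90, draw]
  RT 90: heading 90 -> 0
  -- iteration 5/6 --
  FD 8: (0,0) -> (8,0) [heading=0, draw]
  FD 17: (8,0) -> (25,0) [heading=0, draw]
  FD 15: (25,0) -> (40,0) [heading=0, draw]
  RT 90: heading 0 -> 270
  -- iteration 6/6 --
  FD 8: (40,0) -> (40,-8) [heading=270, draw]
  FD 17: (40,-8) -> (40,-25) [heading=270, draw]
  FD 15: (40,-25) -> (40,-40) [heading=270, draw]
  RT 90: heading 270 -> 180
]
PU: pen up
Final: pos=(40,-40), heading=180, 18 segment(s) drawn

Start position: (0, 0)
Final position: (40, -40)
Distance = 56.569; >= 1e-6 -> NOT closed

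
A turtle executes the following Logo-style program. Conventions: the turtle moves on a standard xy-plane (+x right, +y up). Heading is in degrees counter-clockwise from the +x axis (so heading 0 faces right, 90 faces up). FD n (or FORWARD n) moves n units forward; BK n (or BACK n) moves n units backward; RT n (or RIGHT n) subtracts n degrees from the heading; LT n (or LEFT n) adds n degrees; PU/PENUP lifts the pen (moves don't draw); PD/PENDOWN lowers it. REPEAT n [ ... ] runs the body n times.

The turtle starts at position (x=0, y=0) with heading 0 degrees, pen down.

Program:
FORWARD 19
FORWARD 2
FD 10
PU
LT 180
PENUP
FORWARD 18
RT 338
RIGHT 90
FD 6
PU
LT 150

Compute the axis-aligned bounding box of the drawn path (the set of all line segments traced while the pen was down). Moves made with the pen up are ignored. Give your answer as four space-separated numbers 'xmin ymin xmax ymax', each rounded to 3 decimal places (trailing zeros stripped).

Executing turtle program step by step:
Start: pos=(0,0), heading=0, pen down
FD 19: (0,0) -> (19,0) [heading=0, draw]
FD 2: (19,0) -> (21,0) [heading=0, draw]
FD 10: (21,0) -> (31,0) [heading=0, draw]
PU: pen up
LT 180: heading 0 -> 180
PU: pen up
FD 18: (31,0) -> (13,0) [heading=180, move]
RT 338: heading 180 -> 202
RT 90: heading 202 -> 112
FD 6: (13,0) -> (10.752,5.563) [heading=112, move]
PU: pen up
LT 150: heading 112 -> 262
Final: pos=(10.752,5.563), heading=262, 3 segment(s) drawn

Segment endpoints: x in {0, 19, 21, 31}, y in {0}
xmin=0, ymin=0, xmax=31, ymax=0

Answer: 0 0 31 0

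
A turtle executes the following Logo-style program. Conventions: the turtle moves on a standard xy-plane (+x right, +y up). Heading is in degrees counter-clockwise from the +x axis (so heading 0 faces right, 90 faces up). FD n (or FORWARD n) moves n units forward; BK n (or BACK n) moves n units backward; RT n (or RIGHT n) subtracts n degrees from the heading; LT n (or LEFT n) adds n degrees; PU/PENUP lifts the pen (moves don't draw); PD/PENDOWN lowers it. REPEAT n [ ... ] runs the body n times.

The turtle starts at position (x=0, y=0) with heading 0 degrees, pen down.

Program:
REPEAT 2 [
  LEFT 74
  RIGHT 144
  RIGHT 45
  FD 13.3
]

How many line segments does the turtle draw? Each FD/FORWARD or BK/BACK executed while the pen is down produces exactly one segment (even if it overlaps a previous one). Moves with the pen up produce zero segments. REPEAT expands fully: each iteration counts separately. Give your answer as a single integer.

Executing turtle program step by step:
Start: pos=(0,0), heading=0, pen down
REPEAT 2 [
  -- iteration 1/2 --
  LT 74: heading 0 -> 74
  RT 144: heading 74 -> 290
  RT 45: heading 290 -> 245
  FD 13.3: (0,0) -> (-5.621,-12.054) [heading=245, draw]
  -- iteration 2/2 --
  LT 74: heading 245 -> 319
  RT 144: heading 319 -> 175
  RT 45: heading 175 -> 130
  FD 13.3: (-5.621,-12.054) -> (-14.17,-1.866) [heading=130, draw]
]
Final: pos=(-14.17,-1.866), heading=130, 2 segment(s) drawn
Segments drawn: 2

Answer: 2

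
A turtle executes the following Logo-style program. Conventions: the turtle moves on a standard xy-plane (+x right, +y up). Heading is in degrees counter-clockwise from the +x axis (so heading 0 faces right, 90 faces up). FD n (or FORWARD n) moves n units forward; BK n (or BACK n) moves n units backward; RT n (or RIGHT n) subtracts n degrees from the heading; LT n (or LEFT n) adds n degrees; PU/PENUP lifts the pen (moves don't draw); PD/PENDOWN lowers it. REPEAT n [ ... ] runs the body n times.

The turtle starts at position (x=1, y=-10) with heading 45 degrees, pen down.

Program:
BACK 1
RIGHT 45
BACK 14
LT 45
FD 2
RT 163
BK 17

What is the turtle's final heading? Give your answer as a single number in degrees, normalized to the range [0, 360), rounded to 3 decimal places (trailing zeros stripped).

Executing turtle program step by step:
Start: pos=(1,-10), heading=45, pen down
BK 1: (1,-10) -> (0.293,-10.707) [heading=45, draw]
RT 45: heading 45 -> 0
BK 14: (0.293,-10.707) -> (-13.707,-10.707) [heading=0, draw]
LT 45: heading 0 -> 45
FD 2: (-13.707,-10.707) -> (-12.293,-9.293) [heading=45, draw]
RT 163: heading 45 -> 242
BK 17: (-12.293,-9.293) -> (-4.312,5.717) [heading=242, draw]
Final: pos=(-4.312,5.717), heading=242, 4 segment(s) drawn

Answer: 242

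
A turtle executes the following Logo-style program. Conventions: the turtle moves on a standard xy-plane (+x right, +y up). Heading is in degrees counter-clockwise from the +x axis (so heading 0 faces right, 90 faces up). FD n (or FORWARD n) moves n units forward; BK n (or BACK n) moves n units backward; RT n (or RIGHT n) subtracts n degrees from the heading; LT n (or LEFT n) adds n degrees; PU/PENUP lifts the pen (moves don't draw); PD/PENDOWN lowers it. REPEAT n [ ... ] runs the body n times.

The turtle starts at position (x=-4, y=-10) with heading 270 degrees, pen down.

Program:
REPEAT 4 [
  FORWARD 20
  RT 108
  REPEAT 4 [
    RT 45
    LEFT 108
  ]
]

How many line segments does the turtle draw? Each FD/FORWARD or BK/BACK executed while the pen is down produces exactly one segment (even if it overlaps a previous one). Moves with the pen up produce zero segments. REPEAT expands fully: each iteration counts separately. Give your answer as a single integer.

Executing turtle program step by step:
Start: pos=(-4,-10), heading=270, pen down
REPEAT 4 [
  -- iteration 1/4 --
  FD 20: (-4,-10) -> (-4,-30) [heading=270, draw]
  RT 108: heading 270 -> 162
  REPEAT 4 [
    -- iteration 1/4 --
    RT 45: heading 162 -> 117
    LT 108: heading 117 -> 225
    -- iteration 2/4 --
    RT 45: heading 225 -> 180
    LT 108: heading 180 -> 288
    -- iteration 3/4 --
    RT 45: heading 288 -> 243
    LT 108: heading 243 -> 351
    -- iteration 4/4 --
    RT 45: heading 351 -> 306
    LT 108: heading 306 -> 54
  ]
  -- iteration 2/4 --
  FD 20: (-4,-30) -> (7.756,-13.82) [heading=54, draw]
  RT 108: heading 54 -> 306
  REPEAT 4 [
    -- iteration 1/4 --
    RT 45: heading 306 -> 261
    LT 108: heading 261 -> 9
    -- iteration 2/4 --
    RT 45: heading 9 -> 324
    LT 108: heading 324 -> 72
    -- iteration 3/4 --
    RT 45: heading 72 -> 27
    LT 108: heading 27 -> 135
    -- iteration 4/4 --
    RT 45: heading 135 -> 90
    LT 108: heading 90 -> 198
  ]
  -- iteration 3/4 --
  FD 20: (7.756,-13.82) -> (-11.265,-20) [heading=198, draw]
  RT 108: heading 198 -> 90
  REPEAT 4 [
    -- iteration 1/4 --
    RT 45: heading 90 -> 45
    LT 108: heading 45 -> 153
    -- iteration 2/4 --
    RT 45: heading 153 -> 108
    LT 108: heading 108 -> 216
    -- iteration 3/4 --
    RT 45: heading 216 -> 171
    LT 108: heading 171 -> 279
    -- iteration 4/4 --
    RT 45: heading 279 -> 234
    LT 108: heading 234 -> 342
  ]
  -- iteration 4/4 --
  FD 20: (-11.265,-20) -> (7.756,-26.18) [heading=342, draw]
  RT 108: heading 342 -> 234
  REPEAT 4 [
    -- iteration 1/4 --
    RT 45: heading 234 -> 189
    LT 108: heading 189 -> 297
    -- iteration 2/4 --
    RT 45: heading 297 -> 252
    LT 108: heading 252 -> 0
    -- iteration 3/4 --
    RT 45: heading 0 -> 315
    LT 108: heading 315 -> 63
    -- iteration 4/4 --
    RT 45: heading 63 -> 18
    LT 108: heading 18 -> 126
  ]
]
Final: pos=(7.756,-26.18), heading=126, 4 segment(s) drawn
Segments drawn: 4

Answer: 4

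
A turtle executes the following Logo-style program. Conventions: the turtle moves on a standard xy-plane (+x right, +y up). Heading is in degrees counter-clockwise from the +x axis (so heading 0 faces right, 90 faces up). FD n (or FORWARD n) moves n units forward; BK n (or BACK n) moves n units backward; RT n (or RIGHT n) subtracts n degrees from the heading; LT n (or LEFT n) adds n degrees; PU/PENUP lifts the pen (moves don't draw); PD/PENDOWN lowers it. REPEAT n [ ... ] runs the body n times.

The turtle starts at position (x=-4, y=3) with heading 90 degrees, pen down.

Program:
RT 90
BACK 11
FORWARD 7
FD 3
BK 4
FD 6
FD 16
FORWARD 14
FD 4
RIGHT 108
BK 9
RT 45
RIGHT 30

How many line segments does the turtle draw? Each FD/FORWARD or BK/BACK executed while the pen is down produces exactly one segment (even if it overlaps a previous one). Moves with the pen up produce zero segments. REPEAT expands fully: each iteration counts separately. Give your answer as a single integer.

Answer: 9

Derivation:
Executing turtle program step by step:
Start: pos=(-4,3), heading=90, pen down
RT 90: heading 90 -> 0
BK 11: (-4,3) -> (-15,3) [heading=0, draw]
FD 7: (-15,3) -> (-8,3) [heading=0, draw]
FD 3: (-8,3) -> (-5,3) [heading=0, draw]
BK 4: (-5,3) -> (-9,3) [heading=0, draw]
FD 6: (-9,3) -> (-3,3) [heading=0, draw]
FD 16: (-3,3) -> (13,3) [heading=0, draw]
FD 14: (13,3) -> (27,3) [heading=0, draw]
FD 4: (27,3) -> (31,3) [heading=0, draw]
RT 108: heading 0 -> 252
BK 9: (31,3) -> (33.781,11.56) [heading=252, draw]
RT 45: heading 252 -> 207
RT 30: heading 207 -> 177
Final: pos=(33.781,11.56), heading=177, 9 segment(s) drawn
Segments drawn: 9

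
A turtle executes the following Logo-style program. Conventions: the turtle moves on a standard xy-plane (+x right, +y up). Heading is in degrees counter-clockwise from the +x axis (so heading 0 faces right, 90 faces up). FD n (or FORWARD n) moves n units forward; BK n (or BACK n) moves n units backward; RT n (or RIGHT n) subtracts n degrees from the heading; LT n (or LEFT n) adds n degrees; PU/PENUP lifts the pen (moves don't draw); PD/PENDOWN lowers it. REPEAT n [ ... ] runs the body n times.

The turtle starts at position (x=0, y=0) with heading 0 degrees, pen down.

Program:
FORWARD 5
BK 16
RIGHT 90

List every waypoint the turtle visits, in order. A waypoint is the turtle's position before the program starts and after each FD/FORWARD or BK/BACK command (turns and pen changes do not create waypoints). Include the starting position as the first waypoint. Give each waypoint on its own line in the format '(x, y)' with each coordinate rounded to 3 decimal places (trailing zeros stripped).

Executing turtle program step by step:
Start: pos=(0,0), heading=0, pen down
FD 5: (0,0) -> (5,0) [heading=0, draw]
BK 16: (5,0) -> (-11,0) [heading=0, draw]
RT 90: heading 0 -> 270
Final: pos=(-11,0), heading=270, 2 segment(s) drawn
Waypoints (3 total):
(0, 0)
(5, 0)
(-11, 0)

Answer: (0, 0)
(5, 0)
(-11, 0)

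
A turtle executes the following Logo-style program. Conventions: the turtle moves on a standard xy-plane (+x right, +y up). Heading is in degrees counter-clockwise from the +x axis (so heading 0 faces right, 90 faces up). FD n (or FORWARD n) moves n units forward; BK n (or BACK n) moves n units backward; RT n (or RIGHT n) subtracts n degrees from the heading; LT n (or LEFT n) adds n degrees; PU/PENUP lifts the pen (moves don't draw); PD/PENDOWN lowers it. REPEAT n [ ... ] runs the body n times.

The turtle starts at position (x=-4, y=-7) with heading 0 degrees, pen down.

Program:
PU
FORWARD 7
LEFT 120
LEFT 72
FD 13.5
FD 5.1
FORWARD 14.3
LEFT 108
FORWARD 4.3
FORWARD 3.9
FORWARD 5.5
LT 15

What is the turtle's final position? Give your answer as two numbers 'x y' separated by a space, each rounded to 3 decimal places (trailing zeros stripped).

Executing turtle program step by step:
Start: pos=(-4,-7), heading=0, pen down
PU: pen up
FD 7: (-4,-7) -> (3,-7) [heading=0, move]
LT 120: heading 0 -> 120
LT 72: heading 120 -> 192
FD 13.5: (3,-7) -> (-10.205,-9.807) [heading=192, move]
FD 5.1: (-10.205,-9.807) -> (-15.194,-10.867) [heading=192, move]
FD 14.3: (-15.194,-10.867) -> (-29.181,-13.84) [heading=192, move]
LT 108: heading 192 -> 300
FD 4.3: (-29.181,-13.84) -> (-27.031,-17.564) [heading=300, move]
FD 3.9: (-27.031,-17.564) -> (-25.081,-20.942) [heading=300, move]
FD 5.5: (-25.081,-20.942) -> (-22.331,-25.705) [heading=300, move]
LT 15: heading 300 -> 315
Final: pos=(-22.331,-25.705), heading=315, 0 segment(s) drawn

Answer: -22.331 -25.705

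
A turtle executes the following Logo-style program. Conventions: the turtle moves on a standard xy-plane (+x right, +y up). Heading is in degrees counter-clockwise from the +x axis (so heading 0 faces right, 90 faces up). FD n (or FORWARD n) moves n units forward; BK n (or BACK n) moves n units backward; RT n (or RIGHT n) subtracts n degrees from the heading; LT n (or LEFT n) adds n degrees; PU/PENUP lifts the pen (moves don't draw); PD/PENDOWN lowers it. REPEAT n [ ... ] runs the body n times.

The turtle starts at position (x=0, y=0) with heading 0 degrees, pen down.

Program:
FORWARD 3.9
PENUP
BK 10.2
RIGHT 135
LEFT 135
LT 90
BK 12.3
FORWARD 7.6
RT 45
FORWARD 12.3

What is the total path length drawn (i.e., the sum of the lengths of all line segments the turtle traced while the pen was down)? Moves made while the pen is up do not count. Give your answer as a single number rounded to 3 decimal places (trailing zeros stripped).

Answer: 3.9

Derivation:
Executing turtle program step by step:
Start: pos=(0,0), heading=0, pen down
FD 3.9: (0,0) -> (3.9,0) [heading=0, draw]
PU: pen up
BK 10.2: (3.9,0) -> (-6.3,0) [heading=0, move]
RT 135: heading 0 -> 225
LT 135: heading 225 -> 0
LT 90: heading 0 -> 90
BK 12.3: (-6.3,0) -> (-6.3,-12.3) [heading=90, move]
FD 7.6: (-6.3,-12.3) -> (-6.3,-4.7) [heading=90, move]
RT 45: heading 90 -> 45
FD 12.3: (-6.3,-4.7) -> (2.397,3.997) [heading=45, move]
Final: pos=(2.397,3.997), heading=45, 1 segment(s) drawn

Segment lengths:
  seg 1: (0,0) -> (3.9,0), length = 3.9
Total = 3.9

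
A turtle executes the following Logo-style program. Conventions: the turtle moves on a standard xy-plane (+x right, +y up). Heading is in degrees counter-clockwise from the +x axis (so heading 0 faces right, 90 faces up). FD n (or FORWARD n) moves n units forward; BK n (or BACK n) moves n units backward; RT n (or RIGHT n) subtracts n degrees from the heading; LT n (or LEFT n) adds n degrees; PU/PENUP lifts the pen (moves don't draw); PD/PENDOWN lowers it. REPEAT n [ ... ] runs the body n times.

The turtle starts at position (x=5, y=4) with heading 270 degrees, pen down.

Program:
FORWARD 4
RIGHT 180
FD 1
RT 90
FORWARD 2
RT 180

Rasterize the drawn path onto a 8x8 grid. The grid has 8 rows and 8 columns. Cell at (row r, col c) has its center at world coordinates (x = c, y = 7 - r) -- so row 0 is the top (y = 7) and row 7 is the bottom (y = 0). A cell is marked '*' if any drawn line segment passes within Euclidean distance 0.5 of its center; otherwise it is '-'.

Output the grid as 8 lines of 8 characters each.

Answer: --------
--------
--------
-----*--
-----*--
-----*--
-----***
-----*--

Derivation:
Segment 0: (5,4) -> (5,0)
Segment 1: (5,0) -> (5,1)
Segment 2: (5,1) -> (7,1)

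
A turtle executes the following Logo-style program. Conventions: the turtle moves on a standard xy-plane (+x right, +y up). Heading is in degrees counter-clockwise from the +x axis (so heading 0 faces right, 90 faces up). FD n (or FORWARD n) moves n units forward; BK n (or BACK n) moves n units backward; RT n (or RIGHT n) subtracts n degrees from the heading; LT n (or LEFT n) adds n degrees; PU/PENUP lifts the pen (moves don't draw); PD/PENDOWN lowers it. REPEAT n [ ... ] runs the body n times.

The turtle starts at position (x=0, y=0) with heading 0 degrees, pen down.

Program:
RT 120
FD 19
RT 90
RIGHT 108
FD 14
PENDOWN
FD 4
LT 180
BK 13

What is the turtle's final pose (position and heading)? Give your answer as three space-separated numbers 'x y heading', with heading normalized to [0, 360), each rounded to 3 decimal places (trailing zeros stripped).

Executing turtle program step by step:
Start: pos=(0,0), heading=0, pen down
RT 120: heading 0 -> 240
FD 19: (0,0) -> (-9.5,-16.454) [heading=240, draw]
RT 90: heading 240 -> 150
RT 108: heading 150 -> 42
FD 14: (-9.5,-16.454) -> (0.904,-7.087) [heading=42, draw]
PD: pen down
FD 4: (0.904,-7.087) -> (3.877,-4.41) [heading=42, draw]
LT 180: heading 42 -> 222
BK 13: (3.877,-4.41) -> (13.537,4.289) [heading=222, draw]
Final: pos=(13.537,4.289), heading=222, 4 segment(s) drawn

Answer: 13.537 4.289 222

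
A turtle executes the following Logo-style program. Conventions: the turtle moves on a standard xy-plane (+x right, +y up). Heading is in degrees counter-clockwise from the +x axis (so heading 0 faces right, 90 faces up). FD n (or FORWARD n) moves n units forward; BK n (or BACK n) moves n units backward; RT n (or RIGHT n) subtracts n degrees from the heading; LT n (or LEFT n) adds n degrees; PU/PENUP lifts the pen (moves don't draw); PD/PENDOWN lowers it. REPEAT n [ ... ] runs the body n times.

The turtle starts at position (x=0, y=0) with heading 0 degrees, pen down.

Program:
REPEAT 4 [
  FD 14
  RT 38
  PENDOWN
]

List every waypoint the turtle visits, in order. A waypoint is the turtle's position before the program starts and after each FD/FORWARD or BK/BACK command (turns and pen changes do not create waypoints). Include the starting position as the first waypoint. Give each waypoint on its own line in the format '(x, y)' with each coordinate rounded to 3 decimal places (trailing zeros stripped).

Answer: (0, 0)
(14, 0)
(25.032, -8.619)
(28.419, -22.203)
(22.725, -34.993)

Derivation:
Executing turtle program step by step:
Start: pos=(0,0), heading=0, pen down
REPEAT 4 [
  -- iteration 1/4 --
  FD 14: (0,0) -> (14,0) [heading=0, draw]
  RT 38: heading 0 -> 322
  PD: pen down
  -- iteration 2/4 --
  FD 14: (14,0) -> (25.032,-8.619) [heading=322, draw]
  RT 38: heading 322 -> 284
  PD: pen down
  -- iteration 3/4 --
  FD 14: (25.032,-8.619) -> (28.419,-22.203) [heading=284, draw]
  RT 38: heading 284 -> 246
  PD: pen down
  -- iteration 4/4 --
  FD 14: (28.419,-22.203) -> (22.725,-34.993) [heading=246, draw]
  RT 38: heading 246 -> 208
  PD: pen down
]
Final: pos=(22.725,-34.993), heading=208, 4 segment(s) drawn
Waypoints (5 total):
(0, 0)
(14, 0)
(25.032, -8.619)
(28.419, -22.203)
(22.725, -34.993)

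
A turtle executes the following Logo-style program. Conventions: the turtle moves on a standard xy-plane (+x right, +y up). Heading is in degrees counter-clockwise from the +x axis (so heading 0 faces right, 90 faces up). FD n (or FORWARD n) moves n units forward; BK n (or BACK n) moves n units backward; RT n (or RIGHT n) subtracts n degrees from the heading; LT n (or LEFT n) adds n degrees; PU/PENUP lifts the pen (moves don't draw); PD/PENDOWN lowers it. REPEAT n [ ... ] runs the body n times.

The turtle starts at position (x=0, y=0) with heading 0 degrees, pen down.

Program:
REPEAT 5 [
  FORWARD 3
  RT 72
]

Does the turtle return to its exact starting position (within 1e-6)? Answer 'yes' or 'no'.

Answer: yes

Derivation:
Executing turtle program step by step:
Start: pos=(0,0), heading=0, pen down
REPEAT 5 [
  -- iteration 1/5 --
  FD 3: (0,0) -> (3,0) [heading=0, draw]
  RT 72: heading 0 -> 288
  -- iteration 2/5 --
  FD 3: (3,0) -> (3.927,-2.853) [heading=288, draw]
  RT 72: heading 288 -> 216
  -- iteration 3/5 --
  FD 3: (3.927,-2.853) -> (1.5,-4.617) [heading=216, draw]
  RT 72: heading 216 -> 144
  -- iteration 4/5 --
  FD 3: (1.5,-4.617) -> (-0.927,-2.853) [heading=144, draw]
  RT 72: heading 144 -> 72
  -- iteration 5/5 --
  FD 3: (-0.927,-2.853) -> (0,0) [heading=72, draw]
  RT 72: heading 72 -> 0
]
Final: pos=(0,0), heading=0, 5 segment(s) drawn

Start position: (0, 0)
Final position: (0, 0)
Distance = 0; < 1e-6 -> CLOSED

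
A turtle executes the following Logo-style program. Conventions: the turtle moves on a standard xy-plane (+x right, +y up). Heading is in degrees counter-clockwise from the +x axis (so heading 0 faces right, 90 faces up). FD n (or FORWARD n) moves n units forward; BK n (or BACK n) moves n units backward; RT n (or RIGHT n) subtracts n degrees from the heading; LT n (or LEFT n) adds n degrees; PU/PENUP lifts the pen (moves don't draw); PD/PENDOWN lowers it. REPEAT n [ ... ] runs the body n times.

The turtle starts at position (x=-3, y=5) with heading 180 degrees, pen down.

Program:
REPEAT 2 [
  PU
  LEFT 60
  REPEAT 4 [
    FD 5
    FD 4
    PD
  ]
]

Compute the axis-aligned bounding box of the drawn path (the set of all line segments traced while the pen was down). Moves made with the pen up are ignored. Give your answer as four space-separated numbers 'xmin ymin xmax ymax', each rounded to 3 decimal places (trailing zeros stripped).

Answer: -21 -57.354 -3 -2.794

Derivation:
Executing turtle program step by step:
Start: pos=(-3,5), heading=180, pen down
REPEAT 2 [
  -- iteration 1/2 --
  PU: pen up
  LT 60: heading 180 -> 240
  REPEAT 4 [
    -- iteration 1/4 --
    FD 5: (-3,5) -> (-5.5,0.67) [heading=240, move]
    FD 4: (-5.5,0.67) -> (-7.5,-2.794) [heading=240, move]
    PD: pen down
    -- iteration 2/4 --
    FD 5: (-7.5,-2.794) -> (-10,-7.124) [heading=240, draw]
    FD 4: (-10,-7.124) -> (-12,-10.588) [heading=240, draw]
    PD: pen down
    -- iteration 3/4 --
    FD 5: (-12,-10.588) -> (-14.5,-14.919) [heading=240, draw]
    FD 4: (-14.5,-14.919) -> (-16.5,-18.383) [heading=240, draw]
    PD: pen down
    -- iteration 4/4 --
    FD 5: (-16.5,-18.383) -> (-19,-22.713) [heading=240, draw]
    FD 4: (-19,-22.713) -> (-21,-26.177) [heading=240, draw]
    PD: pen down
  ]
  -- iteration 2/2 --
  PU: pen up
  LT 60: heading 240 -> 300
  REPEAT 4 [
    -- iteration 1/4 --
    FD 5: (-21,-26.177) -> (-18.5,-30.507) [heading=300, move]
    FD 4: (-18.5,-30.507) -> (-16.5,-33.971) [heading=300, move]
    PD: pen down
    -- iteration 2/4 --
    FD 5: (-16.5,-33.971) -> (-14,-38.301) [heading=300, draw]
    FD 4: (-14,-38.301) -> (-12,-41.765) [heading=300, draw]
    PD: pen down
    -- iteration 3/4 --
    FD 5: (-12,-41.765) -> (-9.5,-46.095) [heading=300, draw]
    FD 4: (-9.5,-46.095) -> (-7.5,-49.56) [heading=300, draw]
    PD: pen down
    -- iteration 4/4 --
    FD 5: (-7.5,-49.56) -> (-5,-53.89) [heading=300, draw]
    FD 4: (-5,-53.89) -> (-3,-57.354) [heading=300, draw]
    PD: pen down
  ]
]
Final: pos=(-3,-57.354), heading=300, 12 segment(s) drawn

Segment endpoints: x in {-21, -19, -16.5, -16.5, -14.5, -14, -12, -12, -10, -9.5, -7.5, -7.5, -5, -3}, y in {-57.354, -53.89, -49.56, -46.095, -41.765, -38.301, -33.971, -26.177, -22.713, -18.383, -14.919, -10.588, -7.124, -2.794}
xmin=-21, ymin=-57.354, xmax=-3, ymax=-2.794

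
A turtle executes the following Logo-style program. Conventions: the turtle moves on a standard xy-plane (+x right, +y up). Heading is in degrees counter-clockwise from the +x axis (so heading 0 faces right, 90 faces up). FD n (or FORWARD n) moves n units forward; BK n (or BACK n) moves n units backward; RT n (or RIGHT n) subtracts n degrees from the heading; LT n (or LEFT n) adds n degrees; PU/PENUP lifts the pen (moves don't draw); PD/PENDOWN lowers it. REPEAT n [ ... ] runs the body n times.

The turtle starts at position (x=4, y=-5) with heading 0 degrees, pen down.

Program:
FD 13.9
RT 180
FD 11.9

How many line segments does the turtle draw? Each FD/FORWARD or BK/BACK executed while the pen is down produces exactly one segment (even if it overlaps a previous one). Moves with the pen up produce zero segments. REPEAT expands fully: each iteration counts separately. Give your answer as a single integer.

Executing turtle program step by step:
Start: pos=(4,-5), heading=0, pen down
FD 13.9: (4,-5) -> (17.9,-5) [heading=0, draw]
RT 180: heading 0 -> 180
FD 11.9: (17.9,-5) -> (6,-5) [heading=180, draw]
Final: pos=(6,-5), heading=180, 2 segment(s) drawn
Segments drawn: 2

Answer: 2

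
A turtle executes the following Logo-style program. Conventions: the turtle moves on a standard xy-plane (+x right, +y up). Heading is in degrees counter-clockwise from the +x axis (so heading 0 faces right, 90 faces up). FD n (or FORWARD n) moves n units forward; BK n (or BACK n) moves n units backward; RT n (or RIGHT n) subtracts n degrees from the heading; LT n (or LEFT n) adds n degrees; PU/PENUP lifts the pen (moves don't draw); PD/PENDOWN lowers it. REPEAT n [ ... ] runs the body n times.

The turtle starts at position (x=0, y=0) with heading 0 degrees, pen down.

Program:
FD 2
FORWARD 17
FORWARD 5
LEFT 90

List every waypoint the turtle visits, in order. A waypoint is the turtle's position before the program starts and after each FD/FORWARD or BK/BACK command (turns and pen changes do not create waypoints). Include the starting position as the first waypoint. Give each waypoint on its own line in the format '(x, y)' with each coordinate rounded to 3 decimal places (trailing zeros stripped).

Answer: (0, 0)
(2, 0)
(19, 0)
(24, 0)

Derivation:
Executing turtle program step by step:
Start: pos=(0,0), heading=0, pen down
FD 2: (0,0) -> (2,0) [heading=0, draw]
FD 17: (2,0) -> (19,0) [heading=0, draw]
FD 5: (19,0) -> (24,0) [heading=0, draw]
LT 90: heading 0 -> 90
Final: pos=(24,0), heading=90, 3 segment(s) drawn
Waypoints (4 total):
(0, 0)
(2, 0)
(19, 0)
(24, 0)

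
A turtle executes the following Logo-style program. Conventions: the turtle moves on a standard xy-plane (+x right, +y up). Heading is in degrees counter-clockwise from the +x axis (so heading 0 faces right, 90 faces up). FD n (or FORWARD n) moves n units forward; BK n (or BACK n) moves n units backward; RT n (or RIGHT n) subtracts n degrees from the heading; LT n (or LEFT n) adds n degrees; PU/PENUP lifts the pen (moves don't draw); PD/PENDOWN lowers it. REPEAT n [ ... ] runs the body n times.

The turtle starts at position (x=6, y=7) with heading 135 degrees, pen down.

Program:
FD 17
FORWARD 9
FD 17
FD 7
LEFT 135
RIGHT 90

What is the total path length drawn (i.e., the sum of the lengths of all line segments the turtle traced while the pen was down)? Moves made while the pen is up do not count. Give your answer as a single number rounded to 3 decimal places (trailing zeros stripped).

Answer: 50

Derivation:
Executing turtle program step by step:
Start: pos=(6,7), heading=135, pen down
FD 17: (6,7) -> (-6.021,19.021) [heading=135, draw]
FD 9: (-6.021,19.021) -> (-12.385,25.385) [heading=135, draw]
FD 17: (-12.385,25.385) -> (-24.406,37.406) [heading=135, draw]
FD 7: (-24.406,37.406) -> (-29.355,42.355) [heading=135, draw]
LT 135: heading 135 -> 270
RT 90: heading 270 -> 180
Final: pos=(-29.355,42.355), heading=180, 4 segment(s) drawn

Segment lengths:
  seg 1: (6,7) -> (-6.021,19.021), length = 17
  seg 2: (-6.021,19.021) -> (-12.385,25.385), length = 9
  seg 3: (-12.385,25.385) -> (-24.406,37.406), length = 17
  seg 4: (-24.406,37.406) -> (-29.355,42.355), length = 7
Total = 50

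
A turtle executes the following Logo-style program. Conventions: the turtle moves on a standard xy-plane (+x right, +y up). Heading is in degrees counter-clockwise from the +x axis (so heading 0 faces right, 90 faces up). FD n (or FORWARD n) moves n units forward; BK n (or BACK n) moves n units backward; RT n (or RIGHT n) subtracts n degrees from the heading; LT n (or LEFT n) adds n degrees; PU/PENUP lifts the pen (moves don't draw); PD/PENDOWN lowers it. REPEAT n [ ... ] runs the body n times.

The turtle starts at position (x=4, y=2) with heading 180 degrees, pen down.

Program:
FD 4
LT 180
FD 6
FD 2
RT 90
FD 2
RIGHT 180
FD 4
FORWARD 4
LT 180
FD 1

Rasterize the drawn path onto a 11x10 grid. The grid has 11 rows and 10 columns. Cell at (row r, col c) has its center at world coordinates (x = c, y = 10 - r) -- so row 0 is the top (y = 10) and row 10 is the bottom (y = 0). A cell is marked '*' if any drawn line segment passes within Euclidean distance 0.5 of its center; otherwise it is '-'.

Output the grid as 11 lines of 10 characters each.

Segment 0: (4,2) -> (0,2)
Segment 1: (0,2) -> (6,2)
Segment 2: (6,2) -> (8,2)
Segment 3: (8,2) -> (8,-0)
Segment 4: (8,-0) -> (8,4)
Segment 5: (8,4) -> (8,8)
Segment 6: (8,8) -> (8,7)

Answer: ----------
----------
--------*-
--------*-
--------*-
--------*-
--------*-
--------*-
*********-
--------*-
--------*-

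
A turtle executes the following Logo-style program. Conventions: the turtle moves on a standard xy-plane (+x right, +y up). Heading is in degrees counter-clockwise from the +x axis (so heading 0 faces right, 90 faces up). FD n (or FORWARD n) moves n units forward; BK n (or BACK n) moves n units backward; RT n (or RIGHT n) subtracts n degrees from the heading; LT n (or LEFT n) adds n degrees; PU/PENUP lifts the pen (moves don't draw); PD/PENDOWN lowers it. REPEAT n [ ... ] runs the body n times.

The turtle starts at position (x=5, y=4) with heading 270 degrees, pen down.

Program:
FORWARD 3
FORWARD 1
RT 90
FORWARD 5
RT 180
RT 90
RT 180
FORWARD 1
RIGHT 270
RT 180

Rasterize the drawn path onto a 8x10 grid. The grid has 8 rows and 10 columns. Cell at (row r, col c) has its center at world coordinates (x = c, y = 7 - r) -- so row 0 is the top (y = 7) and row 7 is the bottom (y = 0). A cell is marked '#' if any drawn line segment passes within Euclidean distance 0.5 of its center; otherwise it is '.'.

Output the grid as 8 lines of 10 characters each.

Segment 0: (5,4) -> (5,1)
Segment 1: (5,1) -> (5,0)
Segment 2: (5,0) -> (-0,0)
Segment 3: (-0,0) -> (-0,1)

Answer: ..........
..........
..........
.....#....
.....#....
.....#....
#....#....
######....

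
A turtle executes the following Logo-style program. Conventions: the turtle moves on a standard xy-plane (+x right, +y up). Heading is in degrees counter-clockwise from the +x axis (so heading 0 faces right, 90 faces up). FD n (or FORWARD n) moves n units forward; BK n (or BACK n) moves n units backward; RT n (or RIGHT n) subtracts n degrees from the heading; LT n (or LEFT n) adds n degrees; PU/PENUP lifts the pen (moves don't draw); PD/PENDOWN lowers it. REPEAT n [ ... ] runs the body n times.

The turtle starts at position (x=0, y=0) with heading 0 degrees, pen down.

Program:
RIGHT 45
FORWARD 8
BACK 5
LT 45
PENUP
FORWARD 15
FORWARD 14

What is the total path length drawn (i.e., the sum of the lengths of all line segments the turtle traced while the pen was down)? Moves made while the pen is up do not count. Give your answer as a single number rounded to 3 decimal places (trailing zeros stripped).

Answer: 13

Derivation:
Executing turtle program step by step:
Start: pos=(0,0), heading=0, pen down
RT 45: heading 0 -> 315
FD 8: (0,0) -> (5.657,-5.657) [heading=315, draw]
BK 5: (5.657,-5.657) -> (2.121,-2.121) [heading=315, draw]
LT 45: heading 315 -> 0
PU: pen up
FD 15: (2.121,-2.121) -> (17.121,-2.121) [heading=0, move]
FD 14: (17.121,-2.121) -> (31.121,-2.121) [heading=0, move]
Final: pos=(31.121,-2.121), heading=0, 2 segment(s) drawn

Segment lengths:
  seg 1: (0,0) -> (5.657,-5.657), length = 8
  seg 2: (5.657,-5.657) -> (2.121,-2.121), length = 5
Total = 13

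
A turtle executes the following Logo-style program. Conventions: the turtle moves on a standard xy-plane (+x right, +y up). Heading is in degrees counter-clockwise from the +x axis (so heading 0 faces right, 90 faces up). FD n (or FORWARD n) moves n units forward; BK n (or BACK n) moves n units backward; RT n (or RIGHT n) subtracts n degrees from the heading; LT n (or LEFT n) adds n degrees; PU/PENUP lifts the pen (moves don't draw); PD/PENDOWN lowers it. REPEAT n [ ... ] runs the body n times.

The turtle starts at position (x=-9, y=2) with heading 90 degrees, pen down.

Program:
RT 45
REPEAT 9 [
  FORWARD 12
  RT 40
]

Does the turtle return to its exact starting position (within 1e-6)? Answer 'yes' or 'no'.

Answer: yes

Derivation:
Executing turtle program step by step:
Start: pos=(-9,2), heading=90, pen down
RT 45: heading 90 -> 45
REPEAT 9 [
  -- iteration 1/9 --
  FD 12: (-9,2) -> (-0.515,10.485) [heading=45, draw]
  RT 40: heading 45 -> 5
  -- iteration 2/9 --
  FD 12: (-0.515,10.485) -> (11.44,11.531) [heading=5, draw]
  RT 40: heading 5 -> 325
  -- iteration 3/9 --
  FD 12: (11.44,11.531) -> (21.269,4.648) [heading=325, draw]
  RT 40: heading 325 -> 285
  -- iteration 4/9 --
  FD 12: (21.269,4.648) -> (24.375,-6.943) [heading=285, draw]
  RT 40: heading 285 -> 245
  -- iteration 5/9 --
  FD 12: (24.375,-6.943) -> (19.304,-17.819) [heading=245, draw]
  RT 40: heading 245 -> 205
  -- iteration 6/9 --
  FD 12: (19.304,-17.819) -> (8.428,-22.89) [heading=205, draw]
  RT 40: heading 205 -> 165
  -- iteration 7/9 --
  FD 12: (8.428,-22.89) -> (-3.163,-19.784) [heading=165, draw]
  RT 40: heading 165 -> 125
  -- iteration 8/9 --
  FD 12: (-3.163,-19.784) -> (-10.046,-9.954) [heading=125, draw]
  RT 40: heading 125 -> 85
  -- iteration 9/9 --
  FD 12: (-10.046,-9.954) -> (-9,2) [heading=85, draw]
  RT 40: heading 85 -> 45
]
Final: pos=(-9,2), heading=45, 9 segment(s) drawn

Start position: (-9, 2)
Final position: (-9, 2)
Distance = 0; < 1e-6 -> CLOSED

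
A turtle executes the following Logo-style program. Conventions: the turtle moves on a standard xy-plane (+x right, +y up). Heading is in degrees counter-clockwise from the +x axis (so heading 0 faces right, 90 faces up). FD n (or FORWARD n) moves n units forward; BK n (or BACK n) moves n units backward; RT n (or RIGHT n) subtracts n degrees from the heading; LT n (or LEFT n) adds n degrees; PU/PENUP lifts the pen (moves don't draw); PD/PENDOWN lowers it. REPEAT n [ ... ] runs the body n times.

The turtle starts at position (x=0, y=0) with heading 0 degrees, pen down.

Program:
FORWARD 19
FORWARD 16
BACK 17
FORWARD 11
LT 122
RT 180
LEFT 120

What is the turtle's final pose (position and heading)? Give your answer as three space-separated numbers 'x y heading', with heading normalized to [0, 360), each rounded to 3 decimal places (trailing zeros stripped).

Answer: 29 0 62

Derivation:
Executing turtle program step by step:
Start: pos=(0,0), heading=0, pen down
FD 19: (0,0) -> (19,0) [heading=0, draw]
FD 16: (19,0) -> (35,0) [heading=0, draw]
BK 17: (35,0) -> (18,0) [heading=0, draw]
FD 11: (18,0) -> (29,0) [heading=0, draw]
LT 122: heading 0 -> 122
RT 180: heading 122 -> 302
LT 120: heading 302 -> 62
Final: pos=(29,0), heading=62, 4 segment(s) drawn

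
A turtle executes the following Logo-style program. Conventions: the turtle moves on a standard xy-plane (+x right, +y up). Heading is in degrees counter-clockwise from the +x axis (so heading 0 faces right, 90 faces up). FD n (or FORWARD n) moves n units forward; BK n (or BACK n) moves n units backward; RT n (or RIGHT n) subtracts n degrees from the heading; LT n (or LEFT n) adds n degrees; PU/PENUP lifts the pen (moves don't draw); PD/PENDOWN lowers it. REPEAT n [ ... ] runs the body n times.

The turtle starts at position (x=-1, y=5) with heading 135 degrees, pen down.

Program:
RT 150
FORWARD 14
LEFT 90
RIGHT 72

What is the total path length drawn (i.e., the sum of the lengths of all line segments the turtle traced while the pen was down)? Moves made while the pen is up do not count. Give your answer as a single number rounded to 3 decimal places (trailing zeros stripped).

Executing turtle program step by step:
Start: pos=(-1,5), heading=135, pen down
RT 150: heading 135 -> 345
FD 14: (-1,5) -> (12.523,1.377) [heading=345, draw]
LT 90: heading 345 -> 75
RT 72: heading 75 -> 3
Final: pos=(12.523,1.377), heading=3, 1 segment(s) drawn

Segment lengths:
  seg 1: (-1,5) -> (12.523,1.377), length = 14
Total = 14

Answer: 14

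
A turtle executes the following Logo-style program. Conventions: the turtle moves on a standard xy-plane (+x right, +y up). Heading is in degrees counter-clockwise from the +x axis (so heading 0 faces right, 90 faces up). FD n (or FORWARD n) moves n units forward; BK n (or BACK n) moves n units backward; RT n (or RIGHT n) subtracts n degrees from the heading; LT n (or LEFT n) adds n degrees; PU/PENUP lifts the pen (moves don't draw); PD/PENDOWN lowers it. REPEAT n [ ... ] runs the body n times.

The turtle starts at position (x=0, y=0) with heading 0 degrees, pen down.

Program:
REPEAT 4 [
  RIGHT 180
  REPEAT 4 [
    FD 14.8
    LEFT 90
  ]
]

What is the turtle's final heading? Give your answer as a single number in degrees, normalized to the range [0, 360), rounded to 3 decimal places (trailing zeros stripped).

Answer: 0

Derivation:
Executing turtle program step by step:
Start: pos=(0,0), heading=0, pen down
REPEAT 4 [
  -- iteration 1/4 --
  RT 180: heading 0 -> 180
  REPEAT 4 [
    -- iteration 1/4 --
    FD 14.8: (0,0) -> (-14.8,0) [heading=180, draw]
    LT 90: heading 180 -> 270
    -- iteration 2/4 --
    FD 14.8: (-14.8,0) -> (-14.8,-14.8) [heading=270, draw]
    LT 90: heading 270 -> 0
    -- iteration 3/4 --
    FD 14.8: (-14.8,-14.8) -> (0,-14.8) [heading=0, draw]
    LT 90: heading 0 -> 90
    -- iteration 4/4 --
    FD 14.8: (0,-14.8) -> (0,0) [heading=90, draw]
    LT 90: heading 90 -> 180
  ]
  -- iteration 2/4 --
  RT 180: heading 180 -> 0
  REPEAT 4 [
    -- iteration 1/4 --
    FD 14.8: (0,0) -> (14.8,0) [heading=0, draw]
    LT 90: heading 0 -> 90
    -- iteration 2/4 --
    FD 14.8: (14.8,0) -> (14.8,14.8) [heading=90, draw]
    LT 90: heading 90 -> 180
    -- iteration 3/4 --
    FD 14.8: (14.8,14.8) -> (0,14.8) [heading=180, draw]
    LT 90: heading 180 -> 270
    -- iteration 4/4 --
    FD 14.8: (0,14.8) -> (0,0) [heading=270, draw]
    LT 90: heading 270 -> 0
  ]
  -- iteration 3/4 --
  RT 180: heading 0 -> 180
  REPEAT 4 [
    -- iteration 1/4 --
    FD 14.8: (0,0) -> (-14.8,0) [heading=180, draw]
    LT 90: heading 180 -> 270
    -- iteration 2/4 --
    FD 14.8: (-14.8,0) -> (-14.8,-14.8) [heading=270, draw]
    LT 90: heading 270 -> 0
    -- iteration 3/4 --
    FD 14.8: (-14.8,-14.8) -> (0,-14.8) [heading=0, draw]
    LT 90: heading 0 -> 90
    -- iteration 4/4 --
    FD 14.8: (0,-14.8) -> (0,0) [heading=90, draw]
    LT 90: heading 90 -> 180
  ]
  -- iteration 4/4 --
  RT 180: heading 180 -> 0
  REPEAT 4 [
    -- iteration 1/4 --
    FD 14.8: (0,0) -> (14.8,0) [heading=0, draw]
    LT 90: heading 0 -> 90
    -- iteration 2/4 --
    FD 14.8: (14.8,0) -> (14.8,14.8) [heading=90, draw]
    LT 90: heading 90 -> 180
    -- iteration 3/4 --
    FD 14.8: (14.8,14.8) -> (0,14.8) [heading=180, draw]
    LT 90: heading 180 -> 270
    -- iteration 4/4 --
    FD 14.8: (0,14.8) -> (0,0) [heading=270, draw]
    LT 90: heading 270 -> 0
  ]
]
Final: pos=(0,0), heading=0, 16 segment(s) drawn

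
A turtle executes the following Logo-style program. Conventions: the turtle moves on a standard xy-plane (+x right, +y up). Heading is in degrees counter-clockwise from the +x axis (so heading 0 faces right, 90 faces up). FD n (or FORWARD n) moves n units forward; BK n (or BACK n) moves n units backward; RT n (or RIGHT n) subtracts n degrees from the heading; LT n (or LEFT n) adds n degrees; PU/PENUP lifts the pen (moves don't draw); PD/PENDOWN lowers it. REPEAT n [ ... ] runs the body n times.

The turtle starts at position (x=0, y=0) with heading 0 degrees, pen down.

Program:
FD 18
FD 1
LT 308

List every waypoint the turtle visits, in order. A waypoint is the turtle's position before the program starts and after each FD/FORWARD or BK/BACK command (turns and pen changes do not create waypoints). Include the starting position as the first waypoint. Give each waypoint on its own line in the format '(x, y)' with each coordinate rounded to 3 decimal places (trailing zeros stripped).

Answer: (0, 0)
(18, 0)
(19, 0)

Derivation:
Executing turtle program step by step:
Start: pos=(0,0), heading=0, pen down
FD 18: (0,0) -> (18,0) [heading=0, draw]
FD 1: (18,0) -> (19,0) [heading=0, draw]
LT 308: heading 0 -> 308
Final: pos=(19,0), heading=308, 2 segment(s) drawn
Waypoints (3 total):
(0, 0)
(18, 0)
(19, 0)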